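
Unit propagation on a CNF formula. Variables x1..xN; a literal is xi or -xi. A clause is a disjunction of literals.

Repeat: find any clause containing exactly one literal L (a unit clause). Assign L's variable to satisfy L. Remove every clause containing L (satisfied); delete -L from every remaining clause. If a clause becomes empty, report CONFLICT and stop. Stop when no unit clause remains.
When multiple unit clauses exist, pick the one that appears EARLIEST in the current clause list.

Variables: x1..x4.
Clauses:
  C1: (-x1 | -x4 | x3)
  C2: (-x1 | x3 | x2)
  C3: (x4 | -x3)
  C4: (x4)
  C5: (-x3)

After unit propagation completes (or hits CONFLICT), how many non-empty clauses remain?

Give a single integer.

unit clause [4] forces x4=T; simplify:
  drop -4 from [-1, -4, 3] -> [-1, 3]
  satisfied 2 clause(s); 3 remain; assigned so far: [4]
unit clause [-3] forces x3=F; simplify:
  drop 3 from [-1, 3] -> [-1]
  drop 3 from [-1, 3, 2] -> [-1, 2]
  satisfied 1 clause(s); 2 remain; assigned so far: [3, 4]
unit clause [-1] forces x1=F; simplify:
  satisfied 2 clause(s); 0 remain; assigned so far: [1, 3, 4]

Answer: 0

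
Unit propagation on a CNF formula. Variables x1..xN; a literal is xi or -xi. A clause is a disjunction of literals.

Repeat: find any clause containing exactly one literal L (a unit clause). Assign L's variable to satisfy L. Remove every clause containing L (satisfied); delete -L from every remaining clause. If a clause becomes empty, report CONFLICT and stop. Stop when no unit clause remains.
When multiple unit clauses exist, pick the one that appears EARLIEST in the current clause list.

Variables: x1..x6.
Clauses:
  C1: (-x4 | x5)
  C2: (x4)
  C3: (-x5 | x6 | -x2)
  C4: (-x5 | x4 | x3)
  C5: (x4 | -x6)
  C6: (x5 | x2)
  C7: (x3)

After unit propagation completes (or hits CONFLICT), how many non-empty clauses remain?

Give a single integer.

unit clause [4] forces x4=T; simplify:
  drop -4 from [-4, 5] -> [5]
  satisfied 3 clause(s); 4 remain; assigned so far: [4]
unit clause [5] forces x5=T; simplify:
  drop -5 from [-5, 6, -2] -> [6, -2]
  satisfied 2 clause(s); 2 remain; assigned so far: [4, 5]
unit clause [3] forces x3=T; simplify:
  satisfied 1 clause(s); 1 remain; assigned so far: [3, 4, 5]

Answer: 1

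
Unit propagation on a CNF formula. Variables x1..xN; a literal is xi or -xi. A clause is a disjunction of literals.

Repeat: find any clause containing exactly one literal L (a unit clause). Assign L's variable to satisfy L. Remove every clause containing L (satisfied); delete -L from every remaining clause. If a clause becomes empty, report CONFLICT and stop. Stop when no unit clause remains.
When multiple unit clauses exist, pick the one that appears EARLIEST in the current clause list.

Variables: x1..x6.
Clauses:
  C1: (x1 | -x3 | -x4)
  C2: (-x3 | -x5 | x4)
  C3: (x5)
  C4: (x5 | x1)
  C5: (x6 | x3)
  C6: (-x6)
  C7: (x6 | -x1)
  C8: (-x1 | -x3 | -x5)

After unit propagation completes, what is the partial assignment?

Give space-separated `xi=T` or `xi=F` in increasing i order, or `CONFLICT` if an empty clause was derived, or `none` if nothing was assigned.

Answer: CONFLICT

Derivation:
unit clause [5] forces x5=T; simplify:
  drop -5 from [-3, -5, 4] -> [-3, 4]
  drop -5 from [-1, -3, -5] -> [-1, -3]
  satisfied 2 clause(s); 6 remain; assigned so far: [5]
unit clause [-6] forces x6=F; simplify:
  drop 6 from [6, 3] -> [3]
  drop 6 from [6, -1] -> [-1]
  satisfied 1 clause(s); 5 remain; assigned so far: [5, 6]
unit clause [3] forces x3=T; simplify:
  drop -3 from [1, -3, -4] -> [1, -4]
  drop -3 from [-3, 4] -> [4]
  drop -3 from [-1, -3] -> [-1]
  satisfied 1 clause(s); 4 remain; assigned so far: [3, 5, 6]
unit clause [4] forces x4=T; simplify:
  drop -4 from [1, -4] -> [1]
  satisfied 1 clause(s); 3 remain; assigned so far: [3, 4, 5, 6]
unit clause [1] forces x1=T; simplify:
  drop -1 from [-1] -> [] (empty!)
  drop -1 from [-1] -> [] (empty!)
  satisfied 1 clause(s); 2 remain; assigned so far: [1, 3, 4, 5, 6]
CONFLICT (empty clause)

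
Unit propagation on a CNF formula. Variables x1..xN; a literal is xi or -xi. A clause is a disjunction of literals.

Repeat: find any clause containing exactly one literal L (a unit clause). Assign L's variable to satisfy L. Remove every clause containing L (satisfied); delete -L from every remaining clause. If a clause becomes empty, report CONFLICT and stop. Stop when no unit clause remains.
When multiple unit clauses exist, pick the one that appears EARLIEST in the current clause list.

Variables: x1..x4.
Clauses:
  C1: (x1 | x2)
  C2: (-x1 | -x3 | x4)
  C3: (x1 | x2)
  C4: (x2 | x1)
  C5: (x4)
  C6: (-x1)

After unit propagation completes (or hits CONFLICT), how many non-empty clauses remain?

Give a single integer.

Answer: 0

Derivation:
unit clause [4] forces x4=T; simplify:
  satisfied 2 clause(s); 4 remain; assigned so far: [4]
unit clause [-1] forces x1=F; simplify:
  drop 1 from [1, 2] -> [2]
  drop 1 from [1, 2] -> [2]
  drop 1 from [2, 1] -> [2]
  satisfied 1 clause(s); 3 remain; assigned so far: [1, 4]
unit clause [2] forces x2=T; simplify:
  satisfied 3 clause(s); 0 remain; assigned so far: [1, 2, 4]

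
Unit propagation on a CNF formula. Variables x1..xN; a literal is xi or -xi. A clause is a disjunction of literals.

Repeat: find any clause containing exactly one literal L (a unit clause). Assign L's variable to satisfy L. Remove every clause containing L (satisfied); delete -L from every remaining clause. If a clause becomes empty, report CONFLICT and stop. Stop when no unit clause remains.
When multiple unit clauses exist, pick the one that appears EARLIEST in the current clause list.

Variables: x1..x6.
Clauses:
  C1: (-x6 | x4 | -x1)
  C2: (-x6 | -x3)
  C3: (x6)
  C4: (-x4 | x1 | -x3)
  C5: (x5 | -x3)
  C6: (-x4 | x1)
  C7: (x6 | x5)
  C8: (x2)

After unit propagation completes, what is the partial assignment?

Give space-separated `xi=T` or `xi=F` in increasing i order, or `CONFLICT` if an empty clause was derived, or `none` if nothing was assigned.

Answer: x2=T x3=F x6=T

Derivation:
unit clause [6] forces x6=T; simplify:
  drop -6 from [-6, 4, -1] -> [4, -1]
  drop -6 from [-6, -3] -> [-3]
  satisfied 2 clause(s); 6 remain; assigned so far: [6]
unit clause [-3] forces x3=F; simplify:
  satisfied 3 clause(s); 3 remain; assigned so far: [3, 6]
unit clause [2] forces x2=T; simplify:
  satisfied 1 clause(s); 2 remain; assigned so far: [2, 3, 6]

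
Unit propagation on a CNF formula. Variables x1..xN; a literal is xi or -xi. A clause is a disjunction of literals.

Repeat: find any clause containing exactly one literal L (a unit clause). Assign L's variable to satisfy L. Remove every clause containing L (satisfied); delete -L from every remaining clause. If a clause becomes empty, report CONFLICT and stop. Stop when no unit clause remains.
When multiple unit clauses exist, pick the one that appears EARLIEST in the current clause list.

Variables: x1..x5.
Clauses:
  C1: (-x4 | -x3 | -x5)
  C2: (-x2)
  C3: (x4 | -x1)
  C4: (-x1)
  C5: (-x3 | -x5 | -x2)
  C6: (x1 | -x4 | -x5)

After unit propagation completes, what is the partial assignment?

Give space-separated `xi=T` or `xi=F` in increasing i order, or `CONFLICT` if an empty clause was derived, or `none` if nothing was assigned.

Answer: x1=F x2=F

Derivation:
unit clause [-2] forces x2=F; simplify:
  satisfied 2 clause(s); 4 remain; assigned so far: [2]
unit clause [-1] forces x1=F; simplify:
  drop 1 from [1, -4, -5] -> [-4, -5]
  satisfied 2 clause(s); 2 remain; assigned so far: [1, 2]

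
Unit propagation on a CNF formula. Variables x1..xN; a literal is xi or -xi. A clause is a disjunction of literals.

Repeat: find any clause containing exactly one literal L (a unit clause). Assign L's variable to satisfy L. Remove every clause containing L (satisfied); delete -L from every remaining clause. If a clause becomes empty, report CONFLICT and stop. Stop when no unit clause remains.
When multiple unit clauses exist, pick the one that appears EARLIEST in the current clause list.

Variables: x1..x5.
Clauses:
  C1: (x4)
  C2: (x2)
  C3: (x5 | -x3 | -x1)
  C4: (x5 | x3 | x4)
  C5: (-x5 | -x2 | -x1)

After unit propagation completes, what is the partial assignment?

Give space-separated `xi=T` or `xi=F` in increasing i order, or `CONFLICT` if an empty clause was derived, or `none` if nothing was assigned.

unit clause [4] forces x4=T; simplify:
  satisfied 2 clause(s); 3 remain; assigned so far: [4]
unit clause [2] forces x2=T; simplify:
  drop -2 from [-5, -2, -1] -> [-5, -1]
  satisfied 1 clause(s); 2 remain; assigned so far: [2, 4]

Answer: x2=T x4=T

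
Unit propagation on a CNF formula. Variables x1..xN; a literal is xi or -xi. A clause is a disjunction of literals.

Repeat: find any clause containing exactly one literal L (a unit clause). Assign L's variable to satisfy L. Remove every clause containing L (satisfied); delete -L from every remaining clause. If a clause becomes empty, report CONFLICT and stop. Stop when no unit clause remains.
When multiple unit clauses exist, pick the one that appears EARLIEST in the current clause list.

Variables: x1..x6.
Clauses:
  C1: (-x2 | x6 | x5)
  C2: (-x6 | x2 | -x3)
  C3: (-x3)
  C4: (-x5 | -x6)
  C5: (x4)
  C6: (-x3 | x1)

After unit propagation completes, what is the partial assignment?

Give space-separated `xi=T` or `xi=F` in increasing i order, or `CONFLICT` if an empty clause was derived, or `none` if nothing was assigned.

unit clause [-3] forces x3=F; simplify:
  satisfied 3 clause(s); 3 remain; assigned so far: [3]
unit clause [4] forces x4=T; simplify:
  satisfied 1 clause(s); 2 remain; assigned so far: [3, 4]

Answer: x3=F x4=T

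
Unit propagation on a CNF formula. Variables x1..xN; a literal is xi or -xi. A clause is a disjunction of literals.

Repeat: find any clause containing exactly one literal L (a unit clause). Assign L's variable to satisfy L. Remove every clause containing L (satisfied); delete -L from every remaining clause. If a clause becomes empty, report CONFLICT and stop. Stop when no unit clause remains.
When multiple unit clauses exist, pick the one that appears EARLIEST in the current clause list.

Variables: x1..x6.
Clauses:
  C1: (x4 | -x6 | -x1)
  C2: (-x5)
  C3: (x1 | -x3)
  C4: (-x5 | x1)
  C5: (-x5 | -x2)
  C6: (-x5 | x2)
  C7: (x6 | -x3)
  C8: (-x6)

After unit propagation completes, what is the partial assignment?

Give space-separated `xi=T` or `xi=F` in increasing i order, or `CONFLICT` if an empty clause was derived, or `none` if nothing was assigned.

unit clause [-5] forces x5=F; simplify:
  satisfied 4 clause(s); 4 remain; assigned so far: [5]
unit clause [-6] forces x6=F; simplify:
  drop 6 from [6, -3] -> [-3]
  satisfied 2 clause(s); 2 remain; assigned so far: [5, 6]
unit clause [-3] forces x3=F; simplify:
  satisfied 2 clause(s); 0 remain; assigned so far: [3, 5, 6]

Answer: x3=F x5=F x6=F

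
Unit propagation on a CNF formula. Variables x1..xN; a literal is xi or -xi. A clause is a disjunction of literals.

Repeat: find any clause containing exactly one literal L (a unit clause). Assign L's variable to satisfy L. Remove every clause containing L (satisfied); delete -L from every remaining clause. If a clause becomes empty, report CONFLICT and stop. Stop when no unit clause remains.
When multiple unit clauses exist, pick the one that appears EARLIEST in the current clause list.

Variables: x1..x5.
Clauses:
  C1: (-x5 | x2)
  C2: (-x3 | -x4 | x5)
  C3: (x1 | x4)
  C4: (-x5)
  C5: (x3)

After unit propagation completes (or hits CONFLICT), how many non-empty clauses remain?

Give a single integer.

Answer: 0

Derivation:
unit clause [-5] forces x5=F; simplify:
  drop 5 from [-3, -4, 5] -> [-3, -4]
  satisfied 2 clause(s); 3 remain; assigned so far: [5]
unit clause [3] forces x3=T; simplify:
  drop -3 from [-3, -4] -> [-4]
  satisfied 1 clause(s); 2 remain; assigned so far: [3, 5]
unit clause [-4] forces x4=F; simplify:
  drop 4 from [1, 4] -> [1]
  satisfied 1 clause(s); 1 remain; assigned so far: [3, 4, 5]
unit clause [1] forces x1=T; simplify:
  satisfied 1 clause(s); 0 remain; assigned so far: [1, 3, 4, 5]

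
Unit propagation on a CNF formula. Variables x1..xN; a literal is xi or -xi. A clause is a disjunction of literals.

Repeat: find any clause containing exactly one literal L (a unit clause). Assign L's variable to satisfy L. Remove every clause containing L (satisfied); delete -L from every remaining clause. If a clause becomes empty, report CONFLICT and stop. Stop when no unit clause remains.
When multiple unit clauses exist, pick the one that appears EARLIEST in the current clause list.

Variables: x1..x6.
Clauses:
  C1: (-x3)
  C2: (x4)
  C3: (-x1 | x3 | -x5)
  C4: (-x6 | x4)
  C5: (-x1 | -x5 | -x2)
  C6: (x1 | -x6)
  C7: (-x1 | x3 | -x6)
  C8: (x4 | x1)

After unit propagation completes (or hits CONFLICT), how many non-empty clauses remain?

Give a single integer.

unit clause [-3] forces x3=F; simplify:
  drop 3 from [-1, 3, -5] -> [-1, -5]
  drop 3 from [-1, 3, -6] -> [-1, -6]
  satisfied 1 clause(s); 7 remain; assigned so far: [3]
unit clause [4] forces x4=T; simplify:
  satisfied 3 clause(s); 4 remain; assigned so far: [3, 4]

Answer: 4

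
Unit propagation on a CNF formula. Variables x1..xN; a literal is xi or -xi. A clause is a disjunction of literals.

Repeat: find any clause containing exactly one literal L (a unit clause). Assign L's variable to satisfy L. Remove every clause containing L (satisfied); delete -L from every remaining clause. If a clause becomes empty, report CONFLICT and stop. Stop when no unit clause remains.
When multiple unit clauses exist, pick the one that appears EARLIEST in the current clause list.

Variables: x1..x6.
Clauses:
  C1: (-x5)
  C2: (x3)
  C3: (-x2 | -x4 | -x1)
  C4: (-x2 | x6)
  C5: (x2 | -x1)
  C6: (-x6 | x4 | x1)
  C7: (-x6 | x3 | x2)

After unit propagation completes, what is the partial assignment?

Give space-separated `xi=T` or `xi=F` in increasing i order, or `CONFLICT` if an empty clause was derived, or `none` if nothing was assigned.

Answer: x3=T x5=F

Derivation:
unit clause [-5] forces x5=F; simplify:
  satisfied 1 clause(s); 6 remain; assigned so far: [5]
unit clause [3] forces x3=T; simplify:
  satisfied 2 clause(s); 4 remain; assigned so far: [3, 5]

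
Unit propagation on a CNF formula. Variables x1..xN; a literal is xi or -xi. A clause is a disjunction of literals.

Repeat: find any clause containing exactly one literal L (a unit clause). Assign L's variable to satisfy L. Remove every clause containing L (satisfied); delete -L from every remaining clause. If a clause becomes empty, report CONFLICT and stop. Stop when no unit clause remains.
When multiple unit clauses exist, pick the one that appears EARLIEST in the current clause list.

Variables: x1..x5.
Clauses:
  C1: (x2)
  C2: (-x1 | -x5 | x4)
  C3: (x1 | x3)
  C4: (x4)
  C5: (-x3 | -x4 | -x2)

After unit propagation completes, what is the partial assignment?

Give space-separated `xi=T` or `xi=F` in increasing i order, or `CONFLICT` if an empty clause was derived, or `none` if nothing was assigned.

Answer: x1=T x2=T x3=F x4=T

Derivation:
unit clause [2] forces x2=T; simplify:
  drop -2 from [-3, -4, -2] -> [-3, -4]
  satisfied 1 clause(s); 4 remain; assigned so far: [2]
unit clause [4] forces x4=T; simplify:
  drop -4 from [-3, -4] -> [-3]
  satisfied 2 clause(s); 2 remain; assigned so far: [2, 4]
unit clause [-3] forces x3=F; simplify:
  drop 3 from [1, 3] -> [1]
  satisfied 1 clause(s); 1 remain; assigned so far: [2, 3, 4]
unit clause [1] forces x1=T; simplify:
  satisfied 1 clause(s); 0 remain; assigned so far: [1, 2, 3, 4]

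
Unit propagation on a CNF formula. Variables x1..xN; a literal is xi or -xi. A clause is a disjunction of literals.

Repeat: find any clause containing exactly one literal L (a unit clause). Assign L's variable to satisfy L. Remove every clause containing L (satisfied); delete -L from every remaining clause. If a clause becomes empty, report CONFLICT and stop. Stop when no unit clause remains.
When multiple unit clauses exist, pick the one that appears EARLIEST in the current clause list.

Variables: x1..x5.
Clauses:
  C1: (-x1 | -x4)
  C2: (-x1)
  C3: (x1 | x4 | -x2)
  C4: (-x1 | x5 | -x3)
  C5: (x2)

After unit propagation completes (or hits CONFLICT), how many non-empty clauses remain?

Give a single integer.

Answer: 0

Derivation:
unit clause [-1] forces x1=F; simplify:
  drop 1 from [1, 4, -2] -> [4, -2]
  satisfied 3 clause(s); 2 remain; assigned so far: [1]
unit clause [2] forces x2=T; simplify:
  drop -2 from [4, -2] -> [4]
  satisfied 1 clause(s); 1 remain; assigned so far: [1, 2]
unit clause [4] forces x4=T; simplify:
  satisfied 1 clause(s); 0 remain; assigned so far: [1, 2, 4]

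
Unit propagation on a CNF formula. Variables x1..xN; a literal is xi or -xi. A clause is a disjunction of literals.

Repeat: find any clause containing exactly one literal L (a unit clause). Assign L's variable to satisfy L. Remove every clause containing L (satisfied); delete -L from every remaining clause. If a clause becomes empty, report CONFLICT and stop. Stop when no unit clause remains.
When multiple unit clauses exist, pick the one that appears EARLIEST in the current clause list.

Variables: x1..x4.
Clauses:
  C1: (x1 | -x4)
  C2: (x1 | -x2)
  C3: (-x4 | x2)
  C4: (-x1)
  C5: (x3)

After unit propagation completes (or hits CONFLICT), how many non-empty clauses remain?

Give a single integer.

Answer: 0

Derivation:
unit clause [-1] forces x1=F; simplify:
  drop 1 from [1, -4] -> [-4]
  drop 1 from [1, -2] -> [-2]
  satisfied 1 clause(s); 4 remain; assigned so far: [1]
unit clause [-4] forces x4=F; simplify:
  satisfied 2 clause(s); 2 remain; assigned so far: [1, 4]
unit clause [-2] forces x2=F; simplify:
  satisfied 1 clause(s); 1 remain; assigned so far: [1, 2, 4]
unit clause [3] forces x3=T; simplify:
  satisfied 1 clause(s); 0 remain; assigned so far: [1, 2, 3, 4]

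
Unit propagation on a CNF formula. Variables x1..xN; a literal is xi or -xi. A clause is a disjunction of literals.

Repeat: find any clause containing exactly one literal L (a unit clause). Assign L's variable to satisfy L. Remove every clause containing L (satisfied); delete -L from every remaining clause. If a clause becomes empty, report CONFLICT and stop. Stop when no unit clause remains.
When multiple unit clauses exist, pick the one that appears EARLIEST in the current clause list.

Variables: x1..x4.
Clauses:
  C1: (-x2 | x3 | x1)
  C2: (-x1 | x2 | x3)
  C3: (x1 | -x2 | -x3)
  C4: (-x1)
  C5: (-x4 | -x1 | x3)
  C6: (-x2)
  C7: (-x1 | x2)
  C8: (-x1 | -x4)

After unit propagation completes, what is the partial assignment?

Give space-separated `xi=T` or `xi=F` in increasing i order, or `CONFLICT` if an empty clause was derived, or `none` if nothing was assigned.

unit clause [-1] forces x1=F; simplify:
  drop 1 from [-2, 3, 1] -> [-2, 3]
  drop 1 from [1, -2, -3] -> [-2, -3]
  satisfied 5 clause(s); 3 remain; assigned so far: [1]
unit clause [-2] forces x2=F; simplify:
  satisfied 3 clause(s); 0 remain; assigned so far: [1, 2]

Answer: x1=F x2=F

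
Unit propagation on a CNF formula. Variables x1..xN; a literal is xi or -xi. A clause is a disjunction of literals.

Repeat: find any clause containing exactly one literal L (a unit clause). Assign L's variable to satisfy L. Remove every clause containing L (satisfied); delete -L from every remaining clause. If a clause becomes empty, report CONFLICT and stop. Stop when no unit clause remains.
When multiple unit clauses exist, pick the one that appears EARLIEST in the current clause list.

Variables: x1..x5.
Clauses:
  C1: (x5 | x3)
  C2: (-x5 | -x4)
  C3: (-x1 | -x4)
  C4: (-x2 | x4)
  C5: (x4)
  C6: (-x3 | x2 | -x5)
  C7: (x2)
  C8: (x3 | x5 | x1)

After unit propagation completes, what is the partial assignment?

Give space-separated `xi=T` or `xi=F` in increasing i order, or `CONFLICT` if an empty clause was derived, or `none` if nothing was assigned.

Answer: x1=F x2=T x3=T x4=T x5=F

Derivation:
unit clause [4] forces x4=T; simplify:
  drop -4 from [-5, -4] -> [-5]
  drop -4 from [-1, -4] -> [-1]
  satisfied 2 clause(s); 6 remain; assigned so far: [4]
unit clause [-5] forces x5=F; simplify:
  drop 5 from [5, 3] -> [3]
  drop 5 from [3, 5, 1] -> [3, 1]
  satisfied 2 clause(s); 4 remain; assigned so far: [4, 5]
unit clause [3] forces x3=T; simplify:
  satisfied 2 clause(s); 2 remain; assigned so far: [3, 4, 5]
unit clause [-1] forces x1=F; simplify:
  satisfied 1 clause(s); 1 remain; assigned so far: [1, 3, 4, 5]
unit clause [2] forces x2=T; simplify:
  satisfied 1 clause(s); 0 remain; assigned so far: [1, 2, 3, 4, 5]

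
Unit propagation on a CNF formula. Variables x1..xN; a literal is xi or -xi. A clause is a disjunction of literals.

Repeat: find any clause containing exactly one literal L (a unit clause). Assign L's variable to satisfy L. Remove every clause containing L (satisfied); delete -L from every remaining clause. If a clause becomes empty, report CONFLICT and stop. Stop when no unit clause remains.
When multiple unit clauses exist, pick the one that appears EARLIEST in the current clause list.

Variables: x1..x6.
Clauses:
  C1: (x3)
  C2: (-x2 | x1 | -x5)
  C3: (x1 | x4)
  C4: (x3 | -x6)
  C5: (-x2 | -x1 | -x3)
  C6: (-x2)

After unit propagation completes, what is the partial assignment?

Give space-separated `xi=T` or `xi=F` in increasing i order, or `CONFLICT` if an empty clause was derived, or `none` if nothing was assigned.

Answer: x2=F x3=T

Derivation:
unit clause [3] forces x3=T; simplify:
  drop -3 from [-2, -1, -3] -> [-2, -1]
  satisfied 2 clause(s); 4 remain; assigned so far: [3]
unit clause [-2] forces x2=F; simplify:
  satisfied 3 clause(s); 1 remain; assigned so far: [2, 3]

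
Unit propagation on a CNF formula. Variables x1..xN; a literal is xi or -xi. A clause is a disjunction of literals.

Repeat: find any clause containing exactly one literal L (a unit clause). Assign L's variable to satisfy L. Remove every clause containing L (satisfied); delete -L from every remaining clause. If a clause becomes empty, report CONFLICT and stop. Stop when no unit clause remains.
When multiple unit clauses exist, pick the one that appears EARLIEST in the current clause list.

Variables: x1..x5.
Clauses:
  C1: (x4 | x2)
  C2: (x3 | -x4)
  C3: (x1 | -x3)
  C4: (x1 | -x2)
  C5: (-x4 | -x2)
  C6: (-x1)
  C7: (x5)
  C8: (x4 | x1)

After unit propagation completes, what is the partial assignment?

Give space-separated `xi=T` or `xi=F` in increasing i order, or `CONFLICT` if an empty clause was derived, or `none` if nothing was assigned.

Answer: CONFLICT

Derivation:
unit clause [-1] forces x1=F; simplify:
  drop 1 from [1, -3] -> [-3]
  drop 1 from [1, -2] -> [-2]
  drop 1 from [4, 1] -> [4]
  satisfied 1 clause(s); 7 remain; assigned so far: [1]
unit clause [-3] forces x3=F; simplify:
  drop 3 from [3, -4] -> [-4]
  satisfied 1 clause(s); 6 remain; assigned so far: [1, 3]
unit clause [-4] forces x4=F; simplify:
  drop 4 from [4, 2] -> [2]
  drop 4 from [4] -> [] (empty!)
  satisfied 2 clause(s); 4 remain; assigned so far: [1, 3, 4]
CONFLICT (empty clause)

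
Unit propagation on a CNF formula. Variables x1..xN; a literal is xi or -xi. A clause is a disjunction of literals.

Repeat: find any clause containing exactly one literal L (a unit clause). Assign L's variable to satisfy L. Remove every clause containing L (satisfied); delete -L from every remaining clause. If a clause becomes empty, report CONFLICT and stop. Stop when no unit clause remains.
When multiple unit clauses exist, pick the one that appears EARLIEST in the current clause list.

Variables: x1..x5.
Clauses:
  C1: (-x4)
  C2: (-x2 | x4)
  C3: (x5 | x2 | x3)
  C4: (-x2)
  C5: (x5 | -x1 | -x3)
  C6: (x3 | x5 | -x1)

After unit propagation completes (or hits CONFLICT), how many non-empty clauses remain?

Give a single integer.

Answer: 3

Derivation:
unit clause [-4] forces x4=F; simplify:
  drop 4 from [-2, 4] -> [-2]
  satisfied 1 clause(s); 5 remain; assigned so far: [4]
unit clause [-2] forces x2=F; simplify:
  drop 2 from [5, 2, 3] -> [5, 3]
  satisfied 2 clause(s); 3 remain; assigned so far: [2, 4]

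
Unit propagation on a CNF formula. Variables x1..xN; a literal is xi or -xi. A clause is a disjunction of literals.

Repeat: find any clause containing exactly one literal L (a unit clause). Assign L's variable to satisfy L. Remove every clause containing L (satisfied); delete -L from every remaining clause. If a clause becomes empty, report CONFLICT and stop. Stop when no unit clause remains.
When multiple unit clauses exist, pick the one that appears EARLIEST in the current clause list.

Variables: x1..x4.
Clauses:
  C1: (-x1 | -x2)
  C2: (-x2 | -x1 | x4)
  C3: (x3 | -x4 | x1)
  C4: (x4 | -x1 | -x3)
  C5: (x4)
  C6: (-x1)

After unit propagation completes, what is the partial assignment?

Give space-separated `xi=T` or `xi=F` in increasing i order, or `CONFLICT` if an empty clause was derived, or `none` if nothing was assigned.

unit clause [4] forces x4=T; simplify:
  drop -4 from [3, -4, 1] -> [3, 1]
  satisfied 3 clause(s); 3 remain; assigned so far: [4]
unit clause [-1] forces x1=F; simplify:
  drop 1 from [3, 1] -> [3]
  satisfied 2 clause(s); 1 remain; assigned so far: [1, 4]
unit clause [3] forces x3=T; simplify:
  satisfied 1 clause(s); 0 remain; assigned so far: [1, 3, 4]

Answer: x1=F x3=T x4=T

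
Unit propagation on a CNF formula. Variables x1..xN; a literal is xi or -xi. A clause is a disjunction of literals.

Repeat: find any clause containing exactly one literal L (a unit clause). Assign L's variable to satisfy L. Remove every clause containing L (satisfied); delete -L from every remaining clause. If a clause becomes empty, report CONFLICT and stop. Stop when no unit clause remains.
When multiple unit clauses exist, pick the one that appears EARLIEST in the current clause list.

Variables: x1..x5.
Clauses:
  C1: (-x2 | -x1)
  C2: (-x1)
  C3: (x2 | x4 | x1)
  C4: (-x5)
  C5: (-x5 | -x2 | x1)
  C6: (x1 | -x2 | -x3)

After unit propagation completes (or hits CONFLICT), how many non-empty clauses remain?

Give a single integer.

unit clause [-1] forces x1=F; simplify:
  drop 1 from [2, 4, 1] -> [2, 4]
  drop 1 from [-5, -2, 1] -> [-5, -2]
  drop 1 from [1, -2, -3] -> [-2, -3]
  satisfied 2 clause(s); 4 remain; assigned so far: [1]
unit clause [-5] forces x5=F; simplify:
  satisfied 2 clause(s); 2 remain; assigned so far: [1, 5]

Answer: 2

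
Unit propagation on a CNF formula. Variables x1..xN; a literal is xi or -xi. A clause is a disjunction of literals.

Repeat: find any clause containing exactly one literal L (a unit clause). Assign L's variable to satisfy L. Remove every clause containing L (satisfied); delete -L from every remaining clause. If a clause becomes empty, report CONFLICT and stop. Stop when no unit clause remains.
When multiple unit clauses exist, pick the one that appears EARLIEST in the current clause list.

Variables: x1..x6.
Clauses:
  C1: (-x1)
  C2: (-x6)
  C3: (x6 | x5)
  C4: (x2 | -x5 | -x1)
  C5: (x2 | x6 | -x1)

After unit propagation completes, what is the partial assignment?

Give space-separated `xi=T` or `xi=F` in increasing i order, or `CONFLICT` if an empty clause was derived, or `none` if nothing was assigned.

Answer: x1=F x5=T x6=F

Derivation:
unit clause [-1] forces x1=F; simplify:
  satisfied 3 clause(s); 2 remain; assigned so far: [1]
unit clause [-6] forces x6=F; simplify:
  drop 6 from [6, 5] -> [5]
  satisfied 1 clause(s); 1 remain; assigned so far: [1, 6]
unit clause [5] forces x5=T; simplify:
  satisfied 1 clause(s); 0 remain; assigned so far: [1, 5, 6]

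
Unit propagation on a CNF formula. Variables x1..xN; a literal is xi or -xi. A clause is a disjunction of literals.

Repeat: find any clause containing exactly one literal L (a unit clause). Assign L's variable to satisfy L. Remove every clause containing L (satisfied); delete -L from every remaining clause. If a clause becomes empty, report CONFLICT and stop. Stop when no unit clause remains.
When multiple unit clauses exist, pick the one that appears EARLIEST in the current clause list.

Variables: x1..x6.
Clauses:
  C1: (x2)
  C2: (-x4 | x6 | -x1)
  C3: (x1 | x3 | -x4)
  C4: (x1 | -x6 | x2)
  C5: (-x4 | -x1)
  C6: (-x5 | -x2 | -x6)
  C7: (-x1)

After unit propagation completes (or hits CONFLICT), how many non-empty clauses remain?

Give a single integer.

unit clause [2] forces x2=T; simplify:
  drop -2 from [-5, -2, -6] -> [-5, -6]
  satisfied 2 clause(s); 5 remain; assigned so far: [2]
unit clause [-1] forces x1=F; simplify:
  drop 1 from [1, 3, -4] -> [3, -4]
  satisfied 3 clause(s); 2 remain; assigned so far: [1, 2]

Answer: 2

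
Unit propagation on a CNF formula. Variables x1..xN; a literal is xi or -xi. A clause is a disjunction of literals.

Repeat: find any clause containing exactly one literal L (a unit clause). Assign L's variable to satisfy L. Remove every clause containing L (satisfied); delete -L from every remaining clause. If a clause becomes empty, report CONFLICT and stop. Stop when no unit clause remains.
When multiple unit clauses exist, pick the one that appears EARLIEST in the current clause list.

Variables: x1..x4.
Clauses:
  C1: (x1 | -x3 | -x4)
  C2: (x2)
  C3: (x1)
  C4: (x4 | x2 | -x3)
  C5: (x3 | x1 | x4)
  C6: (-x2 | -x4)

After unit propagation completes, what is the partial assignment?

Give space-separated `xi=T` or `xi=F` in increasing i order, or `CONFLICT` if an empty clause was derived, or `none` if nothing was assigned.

unit clause [2] forces x2=T; simplify:
  drop -2 from [-2, -4] -> [-4]
  satisfied 2 clause(s); 4 remain; assigned so far: [2]
unit clause [1] forces x1=T; simplify:
  satisfied 3 clause(s); 1 remain; assigned so far: [1, 2]
unit clause [-4] forces x4=F; simplify:
  satisfied 1 clause(s); 0 remain; assigned so far: [1, 2, 4]

Answer: x1=T x2=T x4=F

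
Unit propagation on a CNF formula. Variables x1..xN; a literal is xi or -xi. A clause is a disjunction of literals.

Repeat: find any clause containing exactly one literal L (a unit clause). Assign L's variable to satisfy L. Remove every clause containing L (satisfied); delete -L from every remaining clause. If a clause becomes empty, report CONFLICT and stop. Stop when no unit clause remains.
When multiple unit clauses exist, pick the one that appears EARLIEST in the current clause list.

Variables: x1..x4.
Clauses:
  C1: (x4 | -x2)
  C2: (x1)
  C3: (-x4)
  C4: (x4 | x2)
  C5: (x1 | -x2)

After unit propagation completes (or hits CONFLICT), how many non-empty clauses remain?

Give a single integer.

unit clause [1] forces x1=T; simplify:
  satisfied 2 clause(s); 3 remain; assigned so far: [1]
unit clause [-4] forces x4=F; simplify:
  drop 4 from [4, -2] -> [-2]
  drop 4 from [4, 2] -> [2]
  satisfied 1 clause(s); 2 remain; assigned so far: [1, 4]
unit clause [-2] forces x2=F; simplify:
  drop 2 from [2] -> [] (empty!)
  satisfied 1 clause(s); 1 remain; assigned so far: [1, 2, 4]
CONFLICT (empty clause)

Answer: 0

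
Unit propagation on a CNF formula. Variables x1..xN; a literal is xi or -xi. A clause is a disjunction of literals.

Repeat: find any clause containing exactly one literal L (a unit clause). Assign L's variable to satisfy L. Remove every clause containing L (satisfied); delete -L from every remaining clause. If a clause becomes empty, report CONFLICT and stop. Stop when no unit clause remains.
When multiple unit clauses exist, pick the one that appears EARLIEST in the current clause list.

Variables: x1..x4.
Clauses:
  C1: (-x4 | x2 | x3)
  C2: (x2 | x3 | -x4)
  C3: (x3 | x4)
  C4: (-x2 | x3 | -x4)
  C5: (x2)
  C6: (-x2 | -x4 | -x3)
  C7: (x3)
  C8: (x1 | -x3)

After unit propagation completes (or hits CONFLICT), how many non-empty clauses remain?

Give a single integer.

Answer: 0

Derivation:
unit clause [2] forces x2=T; simplify:
  drop -2 from [-2, 3, -4] -> [3, -4]
  drop -2 from [-2, -4, -3] -> [-4, -3]
  satisfied 3 clause(s); 5 remain; assigned so far: [2]
unit clause [3] forces x3=T; simplify:
  drop -3 from [-4, -3] -> [-4]
  drop -3 from [1, -3] -> [1]
  satisfied 3 clause(s); 2 remain; assigned so far: [2, 3]
unit clause [-4] forces x4=F; simplify:
  satisfied 1 clause(s); 1 remain; assigned so far: [2, 3, 4]
unit clause [1] forces x1=T; simplify:
  satisfied 1 clause(s); 0 remain; assigned so far: [1, 2, 3, 4]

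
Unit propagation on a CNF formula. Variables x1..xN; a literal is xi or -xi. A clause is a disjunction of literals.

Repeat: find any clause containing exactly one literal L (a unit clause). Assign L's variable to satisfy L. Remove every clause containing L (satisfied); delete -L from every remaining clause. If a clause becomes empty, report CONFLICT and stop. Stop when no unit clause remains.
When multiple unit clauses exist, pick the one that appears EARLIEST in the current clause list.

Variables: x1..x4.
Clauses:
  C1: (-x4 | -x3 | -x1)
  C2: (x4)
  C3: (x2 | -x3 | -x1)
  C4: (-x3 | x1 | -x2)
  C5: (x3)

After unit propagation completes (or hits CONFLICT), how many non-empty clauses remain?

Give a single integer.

unit clause [4] forces x4=T; simplify:
  drop -4 from [-4, -3, -1] -> [-3, -1]
  satisfied 1 clause(s); 4 remain; assigned so far: [4]
unit clause [3] forces x3=T; simplify:
  drop -3 from [-3, -1] -> [-1]
  drop -3 from [2, -3, -1] -> [2, -1]
  drop -3 from [-3, 1, -2] -> [1, -2]
  satisfied 1 clause(s); 3 remain; assigned so far: [3, 4]
unit clause [-1] forces x1=F; simplify:
  drop 1 from [1, -2] -> [-2]
  satisfied 2 clause(s); 1 remain; assigned so far: [1, 3, 4]
unit clause [-2] forces x2=F; simplify:
  satisfied 1 clause(s); 0 remain; assigned so far: [1, 2, 3, 4]

Answer: 0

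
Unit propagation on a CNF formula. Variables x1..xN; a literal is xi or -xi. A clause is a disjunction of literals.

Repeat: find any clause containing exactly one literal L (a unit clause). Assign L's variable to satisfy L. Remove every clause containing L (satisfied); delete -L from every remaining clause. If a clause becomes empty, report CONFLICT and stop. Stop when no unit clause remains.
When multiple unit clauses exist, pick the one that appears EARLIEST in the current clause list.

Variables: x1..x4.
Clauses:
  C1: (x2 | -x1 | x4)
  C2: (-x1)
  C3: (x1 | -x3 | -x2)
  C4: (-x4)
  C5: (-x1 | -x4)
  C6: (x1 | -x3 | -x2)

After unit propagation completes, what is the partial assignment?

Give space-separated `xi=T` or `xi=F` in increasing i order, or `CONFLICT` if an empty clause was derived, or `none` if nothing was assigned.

unit clause [-1] forces x1=F; simplify:
  drop 1 from [1, -3, -2] -> [-3, -2]
  drop 1 from [1, -3, -2] -> [-3, -2]
  satisfied 3 clause(s); 3 remain; assigned so far: [1]
unit clause [-4] forces x4=F; simplify:
  satisfied 1 clause(s); 2 remain; assigned so far: [1, 4]

Answer: x1=F x4=F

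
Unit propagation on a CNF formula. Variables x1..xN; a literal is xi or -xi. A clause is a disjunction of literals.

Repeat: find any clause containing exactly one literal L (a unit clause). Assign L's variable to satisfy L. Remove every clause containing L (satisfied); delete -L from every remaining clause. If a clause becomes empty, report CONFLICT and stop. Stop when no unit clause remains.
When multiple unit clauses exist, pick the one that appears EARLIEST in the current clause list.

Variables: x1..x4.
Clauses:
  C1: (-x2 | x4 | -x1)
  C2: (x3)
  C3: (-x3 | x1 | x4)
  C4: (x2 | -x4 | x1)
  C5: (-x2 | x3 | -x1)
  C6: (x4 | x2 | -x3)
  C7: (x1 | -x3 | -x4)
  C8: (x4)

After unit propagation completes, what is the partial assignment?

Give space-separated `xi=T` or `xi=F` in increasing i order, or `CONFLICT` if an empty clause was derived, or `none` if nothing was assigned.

Answer: x1=T x3=T x4=T

Derivation:
unit clause [3] forces x3=T; simplify:
  drop -3 from [-3, 1, 4] -> [1, 4]
  drop -3 from [4, 2, -3] -> [4, 2]
  drop -3 from [1, -3, -4] -> [1, -4]
  satisfied 2 clause(s); 6 remain; assigned so far: [3]
unit clause [4] forces x4=T; simplify:
  drop -4 from [2, -4, 1] -> [2, 1]
  drop -4 from [1, -4] -> [1]
  satisfied 4 clause(s); 2 remain; assigned so far: [3, 4]
unit clause [1] forces x1=T; simplify:
  satisfied 2 clause(s); 0 remain; assigned so far: [1, 3, 4]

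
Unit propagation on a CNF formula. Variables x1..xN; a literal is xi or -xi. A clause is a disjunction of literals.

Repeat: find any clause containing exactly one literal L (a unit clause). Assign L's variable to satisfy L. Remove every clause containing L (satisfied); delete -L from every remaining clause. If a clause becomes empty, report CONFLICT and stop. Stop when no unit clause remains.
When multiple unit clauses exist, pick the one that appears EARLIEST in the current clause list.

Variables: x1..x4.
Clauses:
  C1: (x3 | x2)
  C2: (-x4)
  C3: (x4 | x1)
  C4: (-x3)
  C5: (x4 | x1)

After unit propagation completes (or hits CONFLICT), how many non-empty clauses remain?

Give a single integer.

Answer: 0

Derivation:
unit clause [-4] forces x4=F; simplify:
  drop 4 from [4, 1] -> [1]
  drop 4 from [4, 1] -> [1]
  satisfied 1 clause(s); 4 remain; assigned so far: [4]
unit clause [1] forces x1=T; simplify:
  satisfied 2 clause(s); 2 remain; assigned so far: [1, 4]
unit clause [-3] forces x3=F; simplify:
  drop 3 from [3, 2] -> [2]
  satisfied 1 clause(s); 1 remain; assigned so far: [1, 3, 4]
unit clause [2] forces x2=T; simplify:
  satisfied 1 clause(s); 0 remain; assigned so far: [1, 2, 3, 4]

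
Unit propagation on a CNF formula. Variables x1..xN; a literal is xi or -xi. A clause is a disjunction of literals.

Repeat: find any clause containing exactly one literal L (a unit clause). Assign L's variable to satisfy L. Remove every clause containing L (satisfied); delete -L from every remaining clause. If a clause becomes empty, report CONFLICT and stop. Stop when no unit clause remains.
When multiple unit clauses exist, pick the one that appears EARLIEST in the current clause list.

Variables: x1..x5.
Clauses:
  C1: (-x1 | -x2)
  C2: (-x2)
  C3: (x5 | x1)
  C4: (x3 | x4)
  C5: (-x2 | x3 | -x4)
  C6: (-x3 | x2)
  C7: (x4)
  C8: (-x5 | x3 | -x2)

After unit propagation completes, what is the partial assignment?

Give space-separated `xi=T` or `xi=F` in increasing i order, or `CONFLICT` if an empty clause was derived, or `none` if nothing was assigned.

unit clause [-2] forces x2=F; simplify:
  drop 2 from [-3, 2] -> [-3]
  satisfied 4 clause(s); 4 remain; assigned so far: [2]
unit clause [-3] forces x3=F; simplify:
  drop 3 from [3, 4] -> [4]
  satisfied 1 clause(s); 3 remain; assigned so far: [2, 3]
unit clause [4] forces x4=T; simplify:
  satisfied 2 clause(s); 1 remain; assigned so far: [2, 3, 4]

Answer: x2=F x3=F x4=T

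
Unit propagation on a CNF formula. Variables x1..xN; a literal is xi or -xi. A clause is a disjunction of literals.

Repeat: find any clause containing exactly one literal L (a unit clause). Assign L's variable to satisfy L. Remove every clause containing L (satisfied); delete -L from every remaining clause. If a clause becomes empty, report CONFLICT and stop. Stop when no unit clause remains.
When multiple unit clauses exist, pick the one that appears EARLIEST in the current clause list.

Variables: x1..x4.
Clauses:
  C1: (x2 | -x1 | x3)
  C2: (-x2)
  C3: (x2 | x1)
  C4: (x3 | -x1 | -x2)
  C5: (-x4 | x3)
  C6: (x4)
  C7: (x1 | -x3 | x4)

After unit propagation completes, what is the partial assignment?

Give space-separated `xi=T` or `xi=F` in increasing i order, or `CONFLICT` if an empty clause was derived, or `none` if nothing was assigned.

Answer: x1=T x2=F x3=T x4=T

Derivation:
unit clause [-2] forces x2=F; simplify:
  drop 2 from [2, -1, 3] -> [-1, 3]
  drop 2 from [2, 1] -> [1]
  satisfied 2 clause(s); 5 remain; assigned so far: [2]
unit clause [1] forces x1=T; simplify:
  drop -1 from [-1, 3] -> [3]
  satisfied 2 clause(s); 3 remain; assigned so far: [1, 2]
unit clause [3] forces x3=T; simplify:
  satisfied 2 clause(s); 1 remain; assigned so far: [1, 2, 3]
unit clause [4] forces x4=T; simplify:
  satisfied 1 clause(s); 0 remain; assigned so far: [1, 2, 3, 4]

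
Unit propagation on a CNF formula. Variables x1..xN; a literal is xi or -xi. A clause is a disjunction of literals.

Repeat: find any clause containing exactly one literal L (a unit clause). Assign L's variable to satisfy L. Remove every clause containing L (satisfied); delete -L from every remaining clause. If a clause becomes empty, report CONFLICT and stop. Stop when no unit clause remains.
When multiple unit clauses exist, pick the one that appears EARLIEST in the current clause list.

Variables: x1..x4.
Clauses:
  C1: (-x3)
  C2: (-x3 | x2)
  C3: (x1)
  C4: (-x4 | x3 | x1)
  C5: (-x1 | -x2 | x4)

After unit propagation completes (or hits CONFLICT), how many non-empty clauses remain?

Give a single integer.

unit clause [-3] forces x3=F; simplify:
  drop 3 from [-4, 3, 1] -> [-4, 1]
  satisfied 2 clause(s); 3 remain; assigned so far: [3]
unit clause [1] forces x1=T; simplify:
  drop -1 from [-1, -2, 4] -> [-2, 4]
  satisfied 2 clause(s); 1 remain; assigned so far: [1, 3]

Answer: 1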